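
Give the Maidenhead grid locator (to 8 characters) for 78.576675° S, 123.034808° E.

PB11mk41

Shift to the Maidenhead origin (180°W, 90°S): lon 303.03481, lat 11.42333.
Field: 303.03481/20 → 15 → P, 11.42333/10 → 1 → B; chars PB.
Square: 3.03481/2 → 1, 1.42333/1 → 1; chars 11.
Subsquare: 1.03481/0.0833333 → 12 → m, 0.42333/0.0416667 → 10 → k; chars mk.
Extended square: 0.03481/0.00833333 → 4, 0.00666/0.00416667 → 1; chars 41.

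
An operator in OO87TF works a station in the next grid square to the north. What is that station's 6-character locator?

OO87tg

Latitude subsquare f = 5; +1 → 6 = g.
The longitude characters are unchanged.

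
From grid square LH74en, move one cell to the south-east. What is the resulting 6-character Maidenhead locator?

LH74fm

Longitude subsquare e = 4; +1 → 5 = f.
Latitude subsquare n = 13; −1 → 12 = m.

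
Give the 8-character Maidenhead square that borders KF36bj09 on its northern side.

KF36bk00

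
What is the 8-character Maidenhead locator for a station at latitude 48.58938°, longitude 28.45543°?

KN48fo41

Shift to the Maidenhead origin (180°W, 90°S): lon 208.45543, lat 138.58938.
Field: 208.45543/20 → 10 → K, 138.58938/10 → 13 → N; chars KN.
Square: 8.45543/2 → 4, 8.58938/1 → 8; chars 48.
Subsquare: 0.45543/0.0833333 → 5 → f, 0.58938/0.0416667 → 14 → o; chars fo.
Extended square: 0.03876/0.00833333 → 4, 0.00605/0.00416667 → 1; chars 41.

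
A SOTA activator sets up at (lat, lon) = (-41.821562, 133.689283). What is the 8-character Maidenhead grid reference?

PE68ue22

Shift to the Maidenhead origin (180°W, 90°S): lon 313.68928, lat 48.17844.
Field: 313.68928/20 → 15 → P, 48.17844/10 → 4 → E; chars PE.
Square: 13.68928/2 → 6, 8.17844/1 → 8; chars 68.
Subsquare: 1.68928/0.0833333 → 20 → u, 0.17844/0.0416667 → 4 → e; chars ue.
Extended square: 0.02262/0.00833333 → 2, 0.01177/0.00416667 → 2; chars 22.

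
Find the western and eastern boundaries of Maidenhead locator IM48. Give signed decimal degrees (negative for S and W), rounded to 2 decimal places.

Field I=8, M=12: +8·20° lon, +12·10° lat → SW at lon -20°, lat 30°.
Square 4, 8: +4·2° lon, +8·1° lat → SW at lon -12°, lat 38°.
Cell spans 2° lon × 1° lat.
west -12.00, east -10.00.

-12.00, -10.00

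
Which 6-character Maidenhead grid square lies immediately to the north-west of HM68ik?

HM68hl

Longitude subsquare i = 8; −1 → 7 = h.
Latitude subsquare k = 10; +1 → 11 = l.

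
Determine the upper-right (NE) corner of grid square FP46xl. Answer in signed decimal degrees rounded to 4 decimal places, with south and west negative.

66.5000, -70.0000

Field F=5, P=15: +5·20° lon, +15·10° lat → SW at lon -80°, lat 60°.
Square 4, 6: +4·2° lon, +6·1° lat → SW at lon -72°, lat 66°.
Subsquare x=23, l=11: +23·0.0833333° lon, +11·0.0416667° lat → SW at lon -70.0833°, lat 66.4583°.
Cell spans 0.0833333° lon × 0.0416667° lat. NE corner is SW corner plus one full cell.
latitude 66.5000, longitude -70.0000.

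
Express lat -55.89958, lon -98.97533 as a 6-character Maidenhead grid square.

Shift to the Maidenhead origin (180°W, 90°S): lon 81.0247, lat 34.1004.
Field: lon ⌊81.0247/20⌋ = 4 → E; lat ⌊34.1004/10⌋ = 3 → D.
Square: lon ⌊1.0247/2⌋ = 0; lat ⌊4.1004/1⌋ = 4.
Subsquare: lon ⌊1.0247/0.0833333⌋ = 12 → m; lat ⌊0.1004/0.0416667⌋ = 2 → c.

ED04mc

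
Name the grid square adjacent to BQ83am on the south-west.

BQ73xl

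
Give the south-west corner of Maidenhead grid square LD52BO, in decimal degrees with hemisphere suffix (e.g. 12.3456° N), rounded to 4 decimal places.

Field L=11, D=3: +11·20° lon, +3·10° lat → SW at lon 40°, lat -60°.
Square 5, 2: +5·2° lon, +2·1° lat → SW at lon 50°, lat -58°.
Subsquare b=1, o=14: +1·0.0833333° lon, +14·0.0416667° lat → SW at lon 50.0833°, lat -57.4167°.
latitude 57.4167° S, longitude 50.0833° E.

57.4167° S, 50.0833° E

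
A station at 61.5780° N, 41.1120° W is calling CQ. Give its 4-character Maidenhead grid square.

Offset from 180°W / 90°S: lon 138.89°, lat 151.58°.
Field: lon ⌊138.89/20⌋ = 6 → G; lat ⌊151.58/10⌋ = 15 → P.
Square: lon ⌊18.89/2⌋ = 9; lat ⌊1.58/1⌋ = 1.

GP91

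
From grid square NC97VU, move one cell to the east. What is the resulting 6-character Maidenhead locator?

NC97wu

Longitude subsquare v = 21; +1 → 22 = w.
The latitude characters are unchanged.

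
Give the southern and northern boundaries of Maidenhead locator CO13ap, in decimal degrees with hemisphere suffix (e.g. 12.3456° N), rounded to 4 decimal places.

53.6250° N, 53.6667° N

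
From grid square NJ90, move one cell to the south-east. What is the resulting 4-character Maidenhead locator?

OI09

Longitude square 9; +1 → 10, wraps to 0, carry into field.
Longitude field N = 13; +1 → 14 = O.
Latitude square 0; −1 → -1, wraps to 9, carry into field.
Latitude field J = 9; −1 → 8 = I.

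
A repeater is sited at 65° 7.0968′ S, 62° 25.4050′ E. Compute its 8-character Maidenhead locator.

MC14fv01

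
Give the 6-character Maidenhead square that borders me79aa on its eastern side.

ME79ba

Longitude subsquare a = 0; +1 → 1 = b.
The latitude characters are unchanged.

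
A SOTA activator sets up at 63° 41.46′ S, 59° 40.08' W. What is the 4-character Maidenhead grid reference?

GC06

Add 180° to longitude and 90° to latitude: 120.33, 26.31.
Field: lon ⌊120.33/20⌋ = 6 → G; lat ⌊26.31/10⌋ = 2 → C.
Square: lon ⌊0.33/2⌋ = 0; lat ⌊6.31/1⌋ = 6.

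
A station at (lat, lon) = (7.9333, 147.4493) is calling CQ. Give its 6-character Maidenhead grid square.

Add 180° to longitude and 90° to latitude: 327.4493, 97.9333.
Field (20°×10°, letters A–R): 327.4493/20 → 16 → Q, 97.9333/10 → 9 → J; chars QJ.
Square (2°×1°, digits 0–9): 7.4493/2 → 3, 7.9333/1 → 7; chars 37.
Subsquare (5′×2.5′, letters a–x): 1.4493/0.0833333 → 17 → r, 0.9333/0.0416667 → 22 → w; chars rw.

QJ37rw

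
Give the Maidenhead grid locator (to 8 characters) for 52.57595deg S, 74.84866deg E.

Add 180° to longitude and 90° to latitude: 254.84866, 37.42405.
Field: 254.84866/20 → 12 → M, 37.42405/10 → 3 → D; chars MD.
Square: 14.84866/2 → 7, 7.42405/1 → 7; chars 77.
Subsquare: 0.84866/0.0833333 → 10 → k, 0.42405/0.0416667 → 10 → k; chars kk.
Extended square: 0.01533/0.00833333 → 1, 0.00738/0.00416667 → 1; chars 11.

MD77kk11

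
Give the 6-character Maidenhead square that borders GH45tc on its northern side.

Latitude subsquare c = 2; +1 → 3 = d.
The longitude characters are unchanged.

GH45td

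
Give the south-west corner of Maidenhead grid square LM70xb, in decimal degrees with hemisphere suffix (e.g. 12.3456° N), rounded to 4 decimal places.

Field L=11, M=12: +11·20° lon, +12·10° lat → SW at lon 40°, lat 30°.
Square 7, 0: +7·2° lon, +0·1° lat → SW at lon 54°, lat 30°.
Subsquare x=23, b=1: +23·0.0833333° lon, +1·0.0416667° lat → SW at lon 55.9167°, lat 30.0417°.
latitude 30.0417° N, longitude 55.9167° E.

30.0417° N, 55.9167° E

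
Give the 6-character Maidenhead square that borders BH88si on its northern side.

Latitude subsquare i = 8; +1 → 9 = j.
The longitude characters are unchanged.

BH88sj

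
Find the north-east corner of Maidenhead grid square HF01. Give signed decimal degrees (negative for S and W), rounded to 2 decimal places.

-38.00, -38.00

Field H=7, F=5: +7·20° lon, +5·10° lat → SW at lon -40°, lat -40°.
Square 0, 1: +0·2° lon, +1·1° lat → SW at lon -40°, lat -39°.
Cell spans 2° lon × 1° lat. NE corner is SW corner plus one full cell.
latitude -38.00, longitude -38.00.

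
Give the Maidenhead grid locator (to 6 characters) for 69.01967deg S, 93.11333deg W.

Shift to the Maidenhead origin (180°W, 90°S): lon 86.8867, lat 20.9803.
Field: lon ⌊86.8867/20⌋ = 4 → E; lat ⌊20.9803/10⌋ = 2 → C.
Square: lon ⌊6.8867/2⌋ = 3; lat ⌊0.9803/1⌋ = 0.
Subsquare: lon ⌊0.8867/0.0833333⌋ = 10 → k; lat ⌊0.9803/0.0416667⌋ = 23 → x.

EC30kx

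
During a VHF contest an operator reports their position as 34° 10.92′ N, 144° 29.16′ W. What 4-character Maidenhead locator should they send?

Shift to the Maidenhead origin (180°W, 90°S): lon 35.51, lat 124.18.
Field (20°×10°, letters A–R): lon ⌊35.51/20⌋ = 1 → B; lat ⌊124.18/10⌋ = 12 → M.
Square (2°×1°, digits 0–9): lon ⌊15.51/2⌋ = 7; lat ⌊4.18/1⌋ = 4.

BM74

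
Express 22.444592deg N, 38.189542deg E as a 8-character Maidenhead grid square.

Shift to the Maidenhead origin (180°W, 90°S): lon 218.18954, lat 112.44459.
Field: 218.18954/20 → 10 → K, 112.44459/10 → 11 → L; chars KL.
Square: 18.18954/2 → 9, 2.44459/1 → 2; chars 92.
Subsquare: 0.18954/0.0833333 → 2 → c, 0.44459/0.0416667 → 10 → k; chars ck.
Extended square: 0.02288/0.00833333 → 2, 0.02793/0.00416667 → 6; chars 26.

KL92ck26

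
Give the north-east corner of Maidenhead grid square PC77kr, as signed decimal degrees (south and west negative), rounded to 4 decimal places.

-62.2500, 134.9167

Field P=15, C=2: +15·20° lon, +2·10° lat → SW at lon 120°, lat -70°.
Square 7, 7: +7·2° lon, +7·1° lat → SW at lon 134°, lat -63°.
Subsquare k=10, r=17: +10·0.0833333° lon, +17·0.0416667° lat → SW at lon 134.833°, lat -62.2917°.
Cell spans 0.0833333° lon × 0.0416667° lat. NE corner is SW corner plus one full cell.
latitude -62.2500, longitude 134.9167.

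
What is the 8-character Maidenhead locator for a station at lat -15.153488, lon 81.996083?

NH04xu93

Offset from 180°W / 90°S: lon 261.99608°, lat 74.84651°.
Field: lon ⌊261.99608/20⌋ = 13 → N; lat ⌊74.84651/10⌋ = 7 → H.
Square: lon ⌊1.99608/2⌋ = 0; lat ⌊4.84651/1⌋ = 4.
Subsquare: lon ⌊1.99608/0.0833333⌋ = 23 → x; lat ⌊0.84651/0.0416667⌋ = 20 → u.
Extended square: lon ⌊0.07942/0.00833333⌋ = 9; lat ⌊0.01318/0.00416667⌋ = 3.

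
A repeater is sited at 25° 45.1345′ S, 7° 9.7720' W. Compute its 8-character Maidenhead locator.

Add 180° to longitude and 90° to latitude: 172.83713, 64.24776.
Field: lon ⌊172.83713/20⌋ = 8 → I; lat ⌊64.24776/10⌋ = 6 → G.
Square: lon ⌊12.83713/2⌋ = 6; lat ⌊4.24776/1⌋ = 4.
Subsquare: lon ⌊0.83713/0.0833333⌋ = 10 → k; lat ⌊0.24776/0.0416667⌋ = 5 → f.
Extended square: lon ⌊0.00380/0.00833333⌋ = 0; lat ⌊0.03943/0.00416667⌋ = 9.

IG64kf09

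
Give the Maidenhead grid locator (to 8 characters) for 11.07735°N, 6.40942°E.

JK31eb98

Shift to the Maidenhead origin (180°W, 90°S): lon 186.40942, lat 101.07735.
Field (20°×10°, letters A–R): lon ⌊186.40942/20⌋ = 9 → J; lat ⌊101.07735/10⌋ = 10 → K.
Square (2°×1°, digits 0–9): lon ⌊6.40942/2⌋ = 3; lat ⌊1.07735/1⌋ = 1.
Subsquare (5′×2.5′, letters a–x): lon ⌊0.40942/0.0833333⌋ = 4 → e; lat ⌊0.07735/0.0416667⌋ = 1 → b.
Extended square (30″×15″, digits 0–9): lon ⌊0.07609/0.00833333⌋ = 9; lat ⌊0.03568/0.00416667⌋ = 8.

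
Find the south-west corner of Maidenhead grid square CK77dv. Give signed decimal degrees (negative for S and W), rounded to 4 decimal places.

17.8750, -125.7500

Field C=2, K=10: +2·20° lon, +10·10° lat → SW at lon -140°, lat 10°.
Square 7, 7: +7·2° lon, +7·1° lat → SW at lon -126°, lat 17°.
Subsquare d=3, v=21: +3·0.0833333° lon, +21·0.0416667° lat → SW at lon -125.75°, lat 17.875°.
latitude 17.8750, longitude -125.7500.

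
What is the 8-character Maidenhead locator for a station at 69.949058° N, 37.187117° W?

HP19jw77

Shift to the Maidenhead origin (180°W, 90°S): lon 142.81288, lat 159.94906.
Field (20°×10°, letters A–R): 142.81288/20 → 7 → H, 159.94906/10 → 15 → P; chars HP.
Square (2°×1°, digits 0–9): 2.81288/2 → 1, 9.94906/1 → 9; chars 19.
Subsquare (5′×2.5′, letters a–x): 0.81288/0.0833333 → 9 → j, 0.94906/0.0416667 → 22 → w; chars jw.
Extended square (30″×15″, digits 0–9): 0.06288/0.00833333 → 7, 0.03239/0.00416667 → 7; chars 77.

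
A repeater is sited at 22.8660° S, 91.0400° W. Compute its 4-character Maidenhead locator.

Offset from 180°W / 90°S: lon 88.96°, lat 67.13°.
Field: lon ⌊88.96/20⌋ = 4 → E; lat ⌊67.13/10⌋ = 6 → G.
Square: lon ⌊8.96/2⌋ = 4; lat ⌊7.13/1⌋ = 7.

EG47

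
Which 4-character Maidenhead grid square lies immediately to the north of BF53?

Latitude square 3; +1 → 4.
The longitude characters are unchanged.

BF54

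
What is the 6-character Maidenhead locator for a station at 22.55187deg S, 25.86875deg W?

Offset from 180°W / 90°S: lon 154.1312°, lat 67.4481°.
Field: 154.1312/20 → 7 → H, 67.4481/10 → 6 → G; chars HG.
Square: 14.1312/2 → 7, 7.4481/1 → 7; chars 77.
Subsquare: 0.1312/0.0833333 → 1 → b, 0.4481/0.0416667 → 10 → k; chars bk.

HG77bk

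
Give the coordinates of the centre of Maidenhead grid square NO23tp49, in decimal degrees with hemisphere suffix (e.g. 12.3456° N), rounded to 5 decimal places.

53.66458° N, 85.62083° E

Field N=13, O=14: +13·20° lon, +14·10° lat → SW at lon 80°, lat 50°.
Square 2, 3: +2·2° lon, +3·1° lat → SW at lon 84°, lat 53°.
Subsquare t=19, p=15: +19·0.0833333° lon, +15·0.0416667° lat → SW at lon 85.5833°, lat 53.625°.
Extended square 4, 9: +4·0.00833333° lon, +9·0.00416667° lat → SW at lon 85.6167°, lat 53.6625°.
Cell spans 0.00833333° lon × 0.00416667° lat. Centre is SW corner plus half of each.
latitude 53.66458° N, longitude 85.62083° E.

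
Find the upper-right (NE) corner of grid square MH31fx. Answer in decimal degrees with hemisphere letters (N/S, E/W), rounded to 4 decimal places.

Field M=12, H=7: +12·20° lon, +7·10° lat → SW at lon 60°, lat -20°.
Square 3, 1: +3·2° lon, +1·1° lat → SW at lon 66°, lat -19°.
Subsquare f=5, x=23: +5·0.0833333° lon, +23·0.0416667° lat → SW at lon 66.4167°, lat -18.0417°.
Cell spans 0.0833333° lon × 0.0416667° lat. NE corner is SW corner plus one full cell.
latitude 18.0000° S, longitude 66.5000° E.

18.0000° S, 66.5000° E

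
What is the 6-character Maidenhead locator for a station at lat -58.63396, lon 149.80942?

QD41vi

Add 180° to longitude and 90° to latitude: 329.8094, 31.3660.
Field: 329.8094/20 → 16 → Q, 31.3660/10 → 3 → D; chars QD.
Square: 9.8094/2 → 4, 1.3660/1 → 1; chars 41.
Subsquare: 1.8094/0.0833333 → 21 → v, 0.3660/0.0416667 → 8 → i; chars vi.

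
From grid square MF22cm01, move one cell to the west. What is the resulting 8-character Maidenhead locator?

Longitude extended square 0; −1 → -1, wraps to 9, carry into subsquare.
Longitude subsquare c = 2; −1 → 1 = b.
The latitude characters are unchanged.

MF22bm91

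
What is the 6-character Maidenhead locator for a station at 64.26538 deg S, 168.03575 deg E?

Shift to the Maidenhead origin (180°W, 90°S): lon 348.0358, lat 25.7346.
Field: 348.0358/20 → 17 → R, 25.7346/10 → 2 → C; chars RC.
Square: 8.0358/2 → 4, 5.7346/1 → 5; chars 45.
Subsquare: 0.0358/0.0833333 → 0 → a, 0.7346/0.0416667 → 17 → r; chars ar.

RC45ar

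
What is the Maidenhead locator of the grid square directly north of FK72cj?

FK72ck

Latitude subsquare j = 9; +1 → 10 = k.
The longitude characters are unchanged.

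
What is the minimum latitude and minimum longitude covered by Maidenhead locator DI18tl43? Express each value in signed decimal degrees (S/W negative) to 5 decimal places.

Field D=3, I=8: +3·20° lon, +8·10° lat → SW at lon -120°, lat -10°.
Square 1, 8: +1·2° lon, +8·1° lat → SW at lon -118°, lat -2°.
Subsquare t=19, l=11: +19·0.0833333° lon, +11·0.0416667° lat → SW at lon -116.417°, lat -1.54167°.
Extended square 4, 3: +4·0.00833333° lon, +3·0.00416667° lat → SW at lon -116.383°, lat -1.52917°.
latitude -1.52917, longitude -116.38333.

-1.52917, -116.38333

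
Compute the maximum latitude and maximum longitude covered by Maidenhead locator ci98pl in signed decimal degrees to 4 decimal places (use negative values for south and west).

-1.5000, -120.6667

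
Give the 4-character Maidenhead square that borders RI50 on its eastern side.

RI60

Longitude square 5; +1 → 6.
The latitude characters are unchanged.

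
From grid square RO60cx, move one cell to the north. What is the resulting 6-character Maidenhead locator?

Latitude subsquare x = 23; +1 → 24, wraps to 0 = a, carry into square.
Latitude square 0; +1 → 1.
The longitude characters are unchanged.

RO61ca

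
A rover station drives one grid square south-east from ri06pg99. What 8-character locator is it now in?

Longitude extended square 9; +1 → 10, wraps to 0, carry into subsquare.
Longitude subsquare p = 15; +1 → 16 = q.
Latitude extended square 9; −1 → 8.

RI06qg08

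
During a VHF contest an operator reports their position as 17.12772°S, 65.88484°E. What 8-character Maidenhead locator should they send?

MH22wu69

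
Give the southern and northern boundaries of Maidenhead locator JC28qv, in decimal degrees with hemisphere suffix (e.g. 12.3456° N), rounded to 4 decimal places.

61.1250° S, 61.0833° S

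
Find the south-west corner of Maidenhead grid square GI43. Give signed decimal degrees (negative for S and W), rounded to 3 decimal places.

Field G=6, I=8: +6·20° lon, +8·10° lat → SW at lon -60°, lat -10°.
Square 4, 3: +4·2° lon, +3·1° lat → SW at lon -52°, lat -7°.
latitude -7.000, longitude -52.000.

-7.000, -52.000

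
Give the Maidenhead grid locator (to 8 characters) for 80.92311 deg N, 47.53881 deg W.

GR60fw51

Offset from 180°W / 90°S: lon 132.46119°, lat 170.92311°.
Field: 132.46119/20 → 6 → G, 170.92311/10 → 17 → R; chars GR.
Square: 12.46119/2 → 6, 0.92311/1 → 0; chars 60.
Subsquare: 0.46119/0.0833333 → 5 → f, 0.92311/0.0416667 → 22 → w; chars fw.
Extended square: 0.04452/0.00833333 → 5, 0.00644/0.00416667 → 1; chars 51.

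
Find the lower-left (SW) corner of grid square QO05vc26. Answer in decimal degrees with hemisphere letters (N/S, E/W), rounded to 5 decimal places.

Field Q=16, O=14: +16·20° lon, +14·10° lat → SW at lon 140°, lat 50°.
Square 0, 5: +0·2° lon, +5·1° lat → SW at lon 140°, lat 55°.
Subsquare v=21, c=2: +21·0.0833333° lon, +2·0.0416667° lat → SW at lon 141.75°, lat 55.0833°.
Extended square 2, 6: +2·0.00833333° lon, +6·0.00416667° lat → SW at lon 141.767°, lat 55.1083°.
latitude 55.10833° N, longitude 141.76667° E.

55.10833° N, 141.76667° E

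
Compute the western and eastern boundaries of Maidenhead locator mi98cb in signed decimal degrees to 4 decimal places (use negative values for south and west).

Field M=12, I=8: +12·20° lon, +8·10° lat → SW at lon 60°, lat -10°.
Square 9, 8: +9·2° lon, +8·1° lat → SW at lon 78°, lat -2°.
Subsquare c=2, b=1: +2·0.0833333° lon, +1·0.0416667° lat → SW at lon 78.1667°, lat -1.95833°.
Cell spans 0.0833333° lon × 0.0416667° lat.
west 78.1667, east 78.2500.

78.1667, 78.2500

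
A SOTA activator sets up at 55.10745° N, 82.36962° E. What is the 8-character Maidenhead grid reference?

NO15ec45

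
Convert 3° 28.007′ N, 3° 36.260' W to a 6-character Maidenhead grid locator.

Offset from 180°W / 90°S: lon 176.3957°, lat 93.4668°.
Field: lon ⌊176.3957/20⌋ = 8 → I; lat ⌊93.4668/10⌋ = 9 → J.
Square: lon ⌊16.3957/2⌋ = 8; lat ⌊3.4668/1⌋ = 3.
Subsquare: lon ⌊0.3957/0.0833333⌋ = 4 → e; lat ⌊0.4668/0.0416667⌋ = 11 → l.

IJ83el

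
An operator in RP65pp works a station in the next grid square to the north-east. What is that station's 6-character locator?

Longitude subsquare p = 15; +1 → 16 = q.
Latitude subsquare p = 15; +1 → 16 = q.

RP65qq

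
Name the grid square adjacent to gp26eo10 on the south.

GP26en19

Latitude extended square 0; −1 → -1, wraps to 9, carry into subsquare.
Latitude subsquare o = 14; −1 → 13 = n.
The longitude characters are unchanged.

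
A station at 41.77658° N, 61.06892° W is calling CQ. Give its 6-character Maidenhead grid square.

FN91ls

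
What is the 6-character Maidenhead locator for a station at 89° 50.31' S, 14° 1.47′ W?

IA20xd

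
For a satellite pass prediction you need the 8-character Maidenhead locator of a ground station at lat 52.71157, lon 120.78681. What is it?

Shift to the Maidenhead origin (180°W, 90°S): lon 300.78681, lat 142.71157.
Field: 300.78681/20 → 15 → P, 142.71157/10 → 14 → O; chars PO.
Square: 0.78681/2 → 0, 2.71157/1 → 2; chars 02.
Subsquare: 0.78681/0.0833333 → 9 → j, 0.71157/0.0416667 → 17 → r; chars jr.
Extended square: 0.03681/0.00833333 → 4, 0.00324/0.00416667 → 0; chars 40.

PO02jr40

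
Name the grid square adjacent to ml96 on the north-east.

NL07

Longitude square 9; +1 → 10, wraps to 0, carry into field.
Longitude field M = 12; +1 → 13 = N.
Latitude square 6; +1 → 7.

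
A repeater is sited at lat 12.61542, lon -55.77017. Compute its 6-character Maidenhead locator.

GK22co

Add 180° to longitude and 90° to latitude: 124.2298, 102.6154.
Field: 124.2298/20 → 6 → G, 102.6154/10 → 10 → K; chars GK.
Square: 4.2298/2 → 2, 2.6154/1 → 2; chars 22.
Subsquare: 0.2298/0.0833333 → 2 → c, 0.6154/0.0416667 → 14 → o; chars co.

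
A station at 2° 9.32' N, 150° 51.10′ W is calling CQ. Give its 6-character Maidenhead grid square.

Add 180° to longitude and 90° to latitude: 29.1483, 92.1553.
Field: lon ⌊29.1483/20⌋ = 1 → B; lat ⌊92.1553/10⌋ = 9 → J.
Square: lon ⌊9.1483/2⌋ = 4; lat ⌊2.1553/1⌋ = 2.
Subsquare: lon ⌊1.1483/0.0833333⌋ = 13 → n; lat ⌊0.1553/0.0416667⌋ = 3 → d.

BJ42nd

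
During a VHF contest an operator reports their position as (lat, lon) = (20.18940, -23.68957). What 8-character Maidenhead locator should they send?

Add 180° to longitude and 90° to latitude: 156.31043, 110.18940.
Field: lon ⌊156.31043/20⌋ = 7 → H; lat ⌊110.18940/10⌋ = 11 → L.
Square: lon ⌊16.31043/2⌋ = 8; lat ⌊0.18940/1⌋ = 0.
Subsquare: lon ⌊0.31043/0.0833333⌋ = 3 → d; lat ⌊0.18940/0.0416667⌋ = 4 → e.
Extended square: lon ⌊0.06043/0.00833333⌋ = 7; lat ⌊0.02273/0.00416667⌋ = 5.

HL80de75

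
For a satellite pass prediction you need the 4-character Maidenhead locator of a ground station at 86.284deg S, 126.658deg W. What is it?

CA63

Offset from 180°W / 90°S: lon 53.34°, lat 3.72°.
Field (20°×10°, letters A–R): lon ⌊53.34/20⌋ = 2 → C; lat ⌊3.72/10⌋ = 0 → A.
Square (2°×1°, digits 0–9): lon ⌊13.34/2⌋ = 6; lat ⌊3.72/1⌋ = 3.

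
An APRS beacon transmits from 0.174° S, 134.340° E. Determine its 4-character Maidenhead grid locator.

PI79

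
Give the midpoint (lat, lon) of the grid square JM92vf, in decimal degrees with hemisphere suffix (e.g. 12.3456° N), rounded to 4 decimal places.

32.2292° N, 19.7917° E

Field J=9, M=12: +9·20° lon, +12·10° lat → SW at lon 0°, lat 30°.
Square 9, 2: +9·2° lon, +2·1° lat → SW at lon 18°, lat 32°.
Subsquare v=21, f=5: +21·0.0833333° lon, +5·0.0416667° lat → SW at lon 19.75°, lat 32.2083°.
Cell spans 0.0833333° lon × 0.0416667° lat. Centre is SW corner plus half of each.
latitude 32.2292° N, longitude 19.7917° E.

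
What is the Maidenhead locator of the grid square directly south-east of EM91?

FM00

Longitude square 9; +1 → 10, wraps to 0, carry into field.
Longitude field E = 4; +1 → 5 = F.
Latitude square 1; −1 → 0.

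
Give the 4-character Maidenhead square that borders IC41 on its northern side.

IC42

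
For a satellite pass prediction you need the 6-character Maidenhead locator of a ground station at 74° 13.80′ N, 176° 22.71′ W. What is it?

AQ14tf

Shift to the Maidenhead origin (180°W, 90°S): lon 3.6215, lat 164.2300.
Field: 3.6215/20 → 0 → A, 164.2300/10 → 16 → Q; chars AQ.
Square: 3.6215/2 → 1, 4.2300/1 → 4; chars 14.
Subsquare: 1.6215/0.0833333 → 19 → t, 0.2300/0.0416667 → 5 → f; chars tf.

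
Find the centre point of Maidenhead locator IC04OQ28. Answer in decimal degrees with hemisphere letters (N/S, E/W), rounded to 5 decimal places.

65.29792° S, 18.81250° W

Field I=8, C=2: +8·20° lon, +2·10° lat → SW at lon -20°, lat -70°.
Square 0, 4: +0·2° lon, +4·1° lat → SW at lon -20°, lat -66°.
Subsquare o=14, q=16: +14·0.0833333° lon, +16·0.0416667° lat → SW at lon -18.8333°, lat -65.3333°.
Extended square 2, 8: +2·0.00833333° lon, +8·0.00416667° lat → SW at lon -18.8167°, lat -65.3°.
Cell spans 0.00833333° lon × 0.00416667° lat. Centre is SW corner plus half of each.
latitude 65.29792° S, longitude 18.81250° W.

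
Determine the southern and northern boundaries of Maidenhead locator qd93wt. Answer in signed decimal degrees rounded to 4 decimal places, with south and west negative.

Field Q=16, D=3: +16·20° lon, +3·10° lat → SW at lon 140°, lat -60°.
Square 9, 3: +9·2° lon, +3·1° lat → SW at lon 158°, lat -57°.
Subsquare w=22, t=19: +22·0.0833333° lon, +19·0.0416667° lat → SW at lon 159.833°, lat -56.2083°.
Cell spans 0.0833333° lon × 0.0416667° lat.
south -56.2083, north -56.1667.

-56.2083, -56.1667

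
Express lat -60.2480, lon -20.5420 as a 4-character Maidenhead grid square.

HC99

Shift to the Maidenhead origin (180°W, 90°S): lon 159.46, lat 29.75.
Field: 159.46/20 → 7 → H, 29.75/10 → 2 → C; chars HC.
Square: 19.46/2 → 9, 9.75/1 → 9; chars 99.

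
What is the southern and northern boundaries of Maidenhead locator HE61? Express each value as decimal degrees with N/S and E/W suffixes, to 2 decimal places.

Field H=7, E=4: +7·20° lon, +4·10° lat → SW at lon -40°, lat -50°.
Square 6, 1: +6·2° lon, +1·1° lat → SW at lon -28°, lat -49°.
Cell spans 2° lon × 1° lat.
south 49.00° S, north 48.00° S.

49.00° S, 48.00° S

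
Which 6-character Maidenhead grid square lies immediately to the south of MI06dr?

Latitude subsquare r = 17; −1 → 16 = q.
The longitude characters are unchanged.

MI06dq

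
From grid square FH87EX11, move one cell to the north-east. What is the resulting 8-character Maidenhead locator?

FH87ex22

Longitude extended square 1; +1 → 2.
Latitude extended square 1; +1 → 2.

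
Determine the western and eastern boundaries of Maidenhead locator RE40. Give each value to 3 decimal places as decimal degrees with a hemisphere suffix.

168.000° E, 170.000° E

Field R=17, E=4: +17·20° lon, +4·10° lat → SW at lon 160°, lat -50°.
Square 4, 0: +4·2° lon, +0·1° lat → SW at lon 168°, lat -50°.
Cell spans 2° lon × 1° lat.
west 168.000° E, east 170.000° E.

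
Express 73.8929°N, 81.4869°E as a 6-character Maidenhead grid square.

NQ03rv

Offset from 180°W / 90°S: lon 261.4869°, lat 163.8929°.
Field (20°×10°, letters A–R): lon ⌊261.4869/20⌋ = 13 → N; lat ⌊163.8929/10⌋ = 16 → Q.
Square (2°×1°, digits 0–9): lon ⌊1.4869/2⌋ = 0; lat ⌊3.8929/1⌋ = 3.
Subsquare (5′×2.5′, letters a–x): lon ⌊1.4869/0.0833333⌋ = 17 → r; lat ⌊0.8929/0.0416667⌋ = 21 → v.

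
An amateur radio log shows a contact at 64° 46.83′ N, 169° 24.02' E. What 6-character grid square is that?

RP44qs

Add 180° to longitude and 90° to latitude: 349.4003, 154.7805.
Field (20°×10°, letters A–R): lon ⌊349.4003/20⌋ = 17 → R; lat ⌊154.7805/10⌋ = 15 → P.
Square (2°×1°, digits 0–9): lon ⌊9.4003/2⌋ = 4; lat ⌊4.7805/1⌋ = 4.
Subsquare (5′×2.5′, letters a–x): lon ⌊1.4003/0.0833333⌋ = 16 → q; lat ⌊0.7805/0.0416667⌋ = 18 → s.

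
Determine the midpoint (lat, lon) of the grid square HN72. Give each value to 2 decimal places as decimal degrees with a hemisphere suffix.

42.50° N, 25.00° W

Field H=7, N=13: +7·20° lon, +13·10° lat → SW at lon -40°, lat 40°.
Square 7, 2: +7·2° lon, +2·1° lat → SW at lon -26°, lat 42°.
Cell spans 2° lon × 1° lat. Centre is SW corner plus half of each.
latitude 42.50° N, longitude 25.00° W.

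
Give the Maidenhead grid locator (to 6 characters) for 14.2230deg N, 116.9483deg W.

DK14mf

Shift to the Maidenhead origin (180°W, 90°S): lon 63.0517, lat 104.2230.
Field (20°×10°, letters A–R): lon ⌊63.0517/20⌋ = 3 → D; lat ⌊104.2230/10⌋ = 10 → K.
Square (2°×1°, digits 0–9): lon ⌊3.0517/2⌋ = 1; lat ⌊4.2230/1⌋ = 4.
Subsquare (5′×2.5′, letters a–x): lon ⌊1.0517/0.0833333⌋ = 12 → m; lat ⌊0.2230/0.0416667⌋ = 5 → f.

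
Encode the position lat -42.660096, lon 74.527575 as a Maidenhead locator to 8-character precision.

Shift to the Maidenhead origin (180°W, 90°S): lon 254.52758, lat 47.33990.
Field: 254.52758/20 → 12 → M, 47.33990/10 → 4 → E; chars ME.
Square: 14.52758/2 → 7, 7.33990/1 → 7; chars 77.
Subsquare: 0.52758/0.0833333 → 6 → g, 0.33990/0.0416667 → 8 → i; chars gi.
Extended square: 0.02758/0.00833333 → 3, 0.00657/0.00416667 → 1; chars 31.

ME77gi31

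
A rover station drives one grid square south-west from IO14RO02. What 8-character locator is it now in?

IO14qo91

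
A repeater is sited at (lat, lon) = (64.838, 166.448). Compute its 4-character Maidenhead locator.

RP34

Add 180° to longitude and 90° to latitude: 346.45, 154.84.
Field: 346.45/20 → 17 → R, 154.84/10 → 15 → P; chars RP.
Square: 6.45/2 → 3, 4.84/1 → 4; chars 34.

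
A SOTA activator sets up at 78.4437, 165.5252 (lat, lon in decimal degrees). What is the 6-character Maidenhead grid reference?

RQ28sk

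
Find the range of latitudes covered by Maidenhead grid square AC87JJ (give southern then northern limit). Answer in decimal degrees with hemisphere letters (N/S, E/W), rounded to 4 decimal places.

62.6250° S, 62.5833° S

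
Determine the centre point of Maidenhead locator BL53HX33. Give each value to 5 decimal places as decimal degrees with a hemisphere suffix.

Field B=1, L=11: +1·20° lon, +11·10° lat → SW at lon -160°, lat 20°.
Square 5, 3: +5·2° lon, +3·1° lat → SW at lon -150°, lat 23°.
Subsquare h=7, x=23: +7·0.0833333° lon, +23·0.0416667° lat → SW at lon -149.417°, lat 23.9583°.
Extended square 3, 3: +3·0.00833333° lon, +3·0.00416667° lat → SW at lon -149.392°, lat 23.9708°.
Cell spans 0.00833333° lon × 0.00416667° lat. Centre is SW corner plus half of each.
latitude 23.97292° N, longitude 149.38750° W.

23.97292° N, 149.38750° W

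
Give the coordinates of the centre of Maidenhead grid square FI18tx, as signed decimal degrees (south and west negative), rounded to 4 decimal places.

-1.0208, -76.3750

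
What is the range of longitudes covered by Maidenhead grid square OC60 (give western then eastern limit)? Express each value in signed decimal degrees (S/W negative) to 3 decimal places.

112.000, 114.000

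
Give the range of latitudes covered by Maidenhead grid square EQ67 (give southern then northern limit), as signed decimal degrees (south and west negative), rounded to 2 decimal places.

77.00, 78.00

Field E=4, Q=16: +4·20° lon, +16·10° lat → SW at lon -100°, lat 70°.
Square 6, 7: +6·2° lon, +7·1° lat → SW at lon -88°, lat 77°.
Cell spans 2° lon × 1° lat.
south 77.00, north 78.00.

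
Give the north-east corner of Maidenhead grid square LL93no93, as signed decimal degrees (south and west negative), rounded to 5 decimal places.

Field L=11, L=11: +11·20° lon, +11·10° lat → SW at lon 40°, lat 20°.
Square 9, 3: +9·2° lon, +3·1° lat → SW at lon 58°, lat 23°.
Subsquare n=13, o=14: +13·0.0833333° lon, +14·0.0416667° lat → SW at lon 59.0833°, lat 23.5833°.
Extended square 9, 3: +9·0.00833333° lon, +3·0.00416667° lat → SW at lon 59.1583°, lat 23.5958°.
Cell spans 0.00833333° lon × 0.00416667° lat. NE corner is SW corner plus one full cell.
latitude 23.60000, longitude 59.16667.

23.60000, 59.16667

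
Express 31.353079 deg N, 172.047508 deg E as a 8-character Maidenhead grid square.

RM61ai54

Offset from 180°W / 90°S: lon 352.04751°, lat 121.35308°.
Field: lon ⌊352.04751/20⌋ = 17 → R; lat ⌊121.35308/10⌋ = 12 → M.
Square: lon ⌊12.04751/2⌋ = 6; lat ⌊1.35308/1⌋ = 1.
Subsquare: lon ⌊0.04751/0.0833333⌋ = 0 → a; lat ⌊0.35308/0.0416667⌋ = 8 → i.
Extended square: lon ⌊0.04751/0.00833333⌋ = 5; lat ⌊0.01975/0.00416667⌋ = 4.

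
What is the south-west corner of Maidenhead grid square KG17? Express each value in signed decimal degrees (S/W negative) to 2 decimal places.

-23.00, 22.00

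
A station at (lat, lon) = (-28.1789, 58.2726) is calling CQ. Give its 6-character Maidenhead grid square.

LG91dt

Shift to the Maidenhead origin (180°W, 90°S): lon 238.2726, lat 61.8211.
Field: 238.2726/20 → 11 → L, 61.8211/10 → 6 → G; chars LG.
Square: 18.2726/2 → 9, 1.8211/1 → 1; chars 91.
Subsquare: 0.2726/0.0833333 → 3 → d, 0.8211/0.0416667 → 19 → t; chars dt.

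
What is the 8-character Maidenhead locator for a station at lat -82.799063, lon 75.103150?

Add 180° to longitude and 90° to latitude: 255.10315, 7.20094.
Field: lon ⌊255.10315/20⌋ = 12 → M; lat ⌊7.20094/10⌋ = 0 → A.
Square: lon ⌊15.10315/2⌋ = 7; lat ⌊7.20094/1⌋ = 7.
Subsquare: lon ⌊1.10315/0.0833333⌋ = 13 → n; lat ⌊0.20094/0.0416667⌋ = 4 → e.
Extended square: lon ⌊0.01982/0.00833333⌋ = 2; lat ⌊0.03427/0.00416667⌋ = 8.

MA77ne28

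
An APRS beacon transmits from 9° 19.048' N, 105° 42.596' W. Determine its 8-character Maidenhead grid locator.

DJ79dh46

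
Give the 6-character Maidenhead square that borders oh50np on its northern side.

Latitude subsquare p = 15; +1 → 16 = q.
The longitude characters are unchanged.

OH50nq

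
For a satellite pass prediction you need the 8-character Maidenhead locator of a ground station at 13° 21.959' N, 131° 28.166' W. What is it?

CK43gi37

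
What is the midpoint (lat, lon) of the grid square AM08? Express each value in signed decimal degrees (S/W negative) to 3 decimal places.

38.500, -179.000

Field A=0, M=12: +0·20° lon, +12·10° lat → SW at lon -180°, lat 30°.
Square 0, 8: +0·2° lon, +8·1° lat → SW at lon -180°, lat 38°.
Cell spans 2° lon × 1° lat. Centre is SW corner plus half of each.
latitude 38.500, longitude -179.000.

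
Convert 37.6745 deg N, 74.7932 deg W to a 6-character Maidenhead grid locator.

Add 180° to longitude and 90° to latitude: 105.2068, 127.6745.
Field (20°×10°, letters A–R): lon ⌊105.2068/20⌋ = 5 → F; lat ⌊127.6745/10⌋ = 12 → M.
Square (2°×1°, digits 0–9): lon ⌊5.2068/2⌋ = 2; lat ⌊7.6745/1⌋ = 7.
Subsquare (5′×2.5′, letters a–x): lon ⌊1.2068/0.0833333⌋ = 14 → o; lat ⌊0.6745/0.0416667⌋ = 16 → q.

FM27oq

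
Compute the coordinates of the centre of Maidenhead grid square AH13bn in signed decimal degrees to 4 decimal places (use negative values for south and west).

Field A=0, H=7: +0·20° lon, +7·10° lat → SW at lon -180°, lat -20°.
Square 1, 3: +1·2° lon, +3·1° lat → SW at lon -178°, lat -17°.
Subsquare b=1, n=13: +1·0.0833333° lon, +13·0.0416667° lat → SW at lon -177.917°, lat -16.4583°.
Cell spans 0.0833333° lon × 0.0416667° lat. Centre is SW corner plus half of each.
latitude -16.4375, longitude -177.8750.

-16.4375, -177.8750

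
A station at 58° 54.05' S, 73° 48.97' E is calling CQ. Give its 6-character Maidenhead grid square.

Offset from 180°W / 90°S: lon 253.8162°, lat 31.0992°.
Field (20°×10°, letters A–R): 253.8162/20 → 12 → M, 31.0992/10 → 3 → D; chars MD.
Square (2°×1°, digits 0–9): 13.8162/2 → 6, 1.0992/1 → 1; chars 61.
Subsquare (5′×2.5′, letters a–x): 1.8162/0.0833333 → 21 → v, 0.0992/0.0416667 → 2 → c; chars vc.

MD61vc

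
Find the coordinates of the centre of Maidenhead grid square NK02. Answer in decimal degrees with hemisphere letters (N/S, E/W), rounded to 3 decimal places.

12.500° N, 81.000° E

Field N=13, K=10: +13·20° lon, +10·10° lat → SW at lon 80°, lat 10°.
Square 0, 2: +0·2° lon, +2·1° lat → SW at lon 80°, lat 12°.
Cell spans 2° lon × 1° lat. Centre is SW corner plus half of each.
latitude 12.500° N, longitude 81.000° E.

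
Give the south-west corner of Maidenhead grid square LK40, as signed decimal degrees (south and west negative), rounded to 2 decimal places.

Field L=11, K=10: +11·20° lon, +10·10° lat → SW at lon 40°, lat 10°.
Square 4, 0: +4·2° lon, +0·1° lat → SW at lon 48°, lat 10°.
latitude 10.00, longitude 48.00.

10.00, 48.00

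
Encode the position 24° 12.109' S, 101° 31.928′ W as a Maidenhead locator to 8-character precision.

DG95ft61

Offset from 180°W / 90°S: lon 78.46787°, lat 65.79818°.
Field: lon ⌊78.46787/20⌋ = 3 → D; lat ⌊65.79818/10⌋ = 6 → G.
Square: lon ⌊18.46787/2⌋ = 9; lat ⌊5.79818/1⌋ = 5.
Subsquare: lon ⌊0.46787/0.0833333⌋ = 5 → f; lat ⌊0.79818/0.0416667⌋ = 19 → t.
Extended square: lon ⌊0.05120/0.00833333⌋ = 6; lat ⌊0.00652/0.00416667⌋ = 1.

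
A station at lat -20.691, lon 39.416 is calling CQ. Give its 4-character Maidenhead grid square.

Offset from 180°W / 90°S: lon 219.42°, lat 69.31°.
Field: lon ⌊219.42/20⌋ = 10 → K; lat ⌊69.31/10⌋ = 6 → G.
Square: lon ⌊19.42/2⌋ = 9; lat ⌊9.31/1⌋ = 9.

KG99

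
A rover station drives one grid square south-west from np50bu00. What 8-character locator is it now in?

NP50at99

Longitude extended square 0; −1 → -1, wraps to 9, carry into subsquare.
Longitude subsquare b = 1; −1 → 0 = a.
Latitude extended square 0; −1 → -1, wraps to 9, carry into subsquare.
Latitude subsquare u = 20; −1 → 19 = t.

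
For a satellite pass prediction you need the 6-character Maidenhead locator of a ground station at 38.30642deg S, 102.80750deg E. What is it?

OF11jq

Add 180° to longitude and 90° to latitude: 282.8075, 51.6936.
Field: lon ⌊282.8075/20⌋ = 14 → O; lat ⌊51.6936/10⌋ = 5 → F.
Square: lon ⌊2.8075/2⌋ = 1; lat ⌊1.6936/1⌋ = 1.
Subsquare: lon ⌊0.8075/0.0833333⌋ = 9 → j; lat ⌊0.6936/0.0416667⌋ = 16 → q.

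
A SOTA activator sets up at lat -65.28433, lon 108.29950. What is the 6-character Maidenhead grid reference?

Offset from 180°W / 90°S: lon 288.2995°, lat 24.7157°.
Field: lon ⌊288.2995/20⌋ = 14 → O; lat ⌊24.7157/10⌋ = 2 → C.
Square: lon ⌊8.2995/2⌋ = 4; lat ⌊4.7157/1⌋ = 4.
Subsquare: lon ⌊0.2995/0.0833333⌋ = 3 → d; lat ⌊0.7157/0.0416667⌋ = 17 → r.

OC44dr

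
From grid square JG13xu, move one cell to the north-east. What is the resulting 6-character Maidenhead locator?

Longitude subsquare x = 23; +1 → 24, wraps to 0 = a, carry into square.
Longitude square 1; +1 → 2.
Latitude subsquare u = 20; +1 → 21 = v.

JG23av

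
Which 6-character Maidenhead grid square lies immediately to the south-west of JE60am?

Longitude subsquare a = 0; −1 → -1, wraps to 23 = x, carry into square.
Longitude square 6; −1 → 5.
Latitude subsquare m = 12; −1 → 11 = l.

JE50xl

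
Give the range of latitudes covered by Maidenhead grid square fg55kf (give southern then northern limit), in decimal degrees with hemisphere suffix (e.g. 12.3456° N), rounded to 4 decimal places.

Field F=5, G=6: +5·20° lon, +6·10° lat → SW at lon -80°, lat -30°.
Square 5, 5: +5·2° lon, +5·1° lat → SW at lon -70°, lat -25°.
Subsquare k=10, f=5: +10·0.0833333° lon, +5·0.0416667° lat → SW at lon -69.1667°, lat -24.7917°.
Cell spans 0.0833333° lon × 0.0416667° lat.
south 24.7917° S, north 24.7500° S.

24.7917° S, 24.7500° S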